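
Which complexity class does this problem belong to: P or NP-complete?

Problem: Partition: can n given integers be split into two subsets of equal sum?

This problem is NP-complete: Subset Sum reduces to it (one of Karp's 21 NP-complete problems).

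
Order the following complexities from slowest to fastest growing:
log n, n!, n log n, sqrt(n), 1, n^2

Ordered by growth rate: 1 < log n < sqrt(n) < n log n < n^2 < n!.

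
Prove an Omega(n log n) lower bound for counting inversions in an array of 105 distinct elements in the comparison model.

Decision-tree argument: at any leaf, the comparisons made (with transitivity) must totally order all 105 elements -- otherwise some pair (i,j) is unordered, and an adversary can present two inputs agreeing on every comparison made but with that pair flipped, changing the inversion count by 1, so the leaf's output is wrong on one of them. Hence the tree has >= 105! leaves and height >= log_2(105!) = Omega(n log n). Modified merge sort achieves O(n log n).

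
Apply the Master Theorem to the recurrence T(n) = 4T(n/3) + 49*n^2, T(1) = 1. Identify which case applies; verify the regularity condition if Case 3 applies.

a=4, b=3, f(n)=49*n^2.
log_3(4) = 1.262 < 2.
f(n) = Omega(n^(1.262+epsilon)) for some epsilon > 0, so Case 3 is the candidate.
Regularity: a*f(n/b) = 4*49*(n/3)^2 = (4/9)*49*n^2 <= c*f(n) with c = 4/9 < 1. Satisfied.
Case 3: T(n) = Theta(n^2).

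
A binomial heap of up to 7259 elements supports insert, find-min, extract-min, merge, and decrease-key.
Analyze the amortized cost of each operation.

A binomial heap with n <= 7259 elements has at most floor(log_2 7259) + 1 = 13 trees. Using potential Phi = number of trees: Insert adds one tree, but cascading merges reduce count -- amortized O(1). Find-min reads the cached minimum pointer: O(1). Extract-min creates O(log n) new trees: O(log n). Merge combines tree lists: O(log n). Decrease-key sifts the element up its tree of height <= log n: O(log n).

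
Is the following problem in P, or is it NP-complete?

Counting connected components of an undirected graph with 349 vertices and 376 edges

This problem is in P: BFS/DFS visits each vertex and edge once: O(V+E).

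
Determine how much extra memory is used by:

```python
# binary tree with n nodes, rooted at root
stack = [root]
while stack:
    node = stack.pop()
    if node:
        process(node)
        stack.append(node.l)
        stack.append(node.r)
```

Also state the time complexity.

Space complexity: O(n).
Auxiliary storage grows linearly with the input size n in the worst case.
Time complexity: O(n).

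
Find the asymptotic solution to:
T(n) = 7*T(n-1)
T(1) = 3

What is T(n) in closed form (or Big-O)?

Each step multiplies by 7. T(n) = T(1)*7^(n-1) = 3*7^(n-1).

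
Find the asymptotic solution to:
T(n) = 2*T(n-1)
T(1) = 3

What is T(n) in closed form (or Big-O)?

Each step multiplies by 2. T(n) = T(1)*2^(n-1) = 3*2^(n-1).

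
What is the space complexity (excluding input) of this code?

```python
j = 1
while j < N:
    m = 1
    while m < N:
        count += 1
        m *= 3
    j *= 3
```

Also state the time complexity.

Space complexity: O(1).
Only a constant amount of auxiliary storage is used; nothing grows with n.
Time complexity: O(log^2 n).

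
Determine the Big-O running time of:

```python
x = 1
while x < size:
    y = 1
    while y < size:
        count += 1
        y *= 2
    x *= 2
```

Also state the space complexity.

Time complexity: O(log^2 n).
Space complexity: O(1).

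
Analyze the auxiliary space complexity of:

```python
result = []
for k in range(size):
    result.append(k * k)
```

Space complexity: O(n).
Auxiliary storage grows linearly with the input size n in the worst case.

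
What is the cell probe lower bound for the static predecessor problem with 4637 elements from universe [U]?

The Patrascu-Thorup lower bound shows any data structure on n = 4637 elements using O(n * polylog(n)) space requires Omega(log log U) query time. van Emde Boas trees achieve O(log log U) with O(U) space.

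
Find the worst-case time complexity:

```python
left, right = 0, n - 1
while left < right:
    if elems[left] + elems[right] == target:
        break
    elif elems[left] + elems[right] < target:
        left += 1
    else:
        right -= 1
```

Time complexity: O(n).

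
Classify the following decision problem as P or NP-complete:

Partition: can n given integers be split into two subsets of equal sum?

This problem is NP-complete: Subset Sum reduces to it (one of Karp's 21 NP-complete problems).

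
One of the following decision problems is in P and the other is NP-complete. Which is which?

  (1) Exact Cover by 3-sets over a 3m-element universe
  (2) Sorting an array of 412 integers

(1) is NP-complete: one of Karp's 21 NP-complete problems.
(2) is P: merge sort runs in O(n log n).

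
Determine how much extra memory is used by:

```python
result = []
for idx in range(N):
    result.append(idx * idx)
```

Space complexity: O(n).
Auxiliary storage grows linearly with the input size n in the worst case.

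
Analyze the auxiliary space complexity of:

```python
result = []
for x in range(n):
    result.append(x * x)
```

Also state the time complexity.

Space complexity: O(n).
Auxiliary storage grows linearly with the input size n in the worst case.
Time complexity: O(n).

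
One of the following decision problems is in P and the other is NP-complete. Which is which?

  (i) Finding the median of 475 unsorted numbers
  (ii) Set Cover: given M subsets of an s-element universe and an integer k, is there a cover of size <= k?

(i) is P: linear-time selection (median-of-medians) runs in O(n).
(ii) is NP-complete: one of Karp's 21 NP-complete problems (with k part of the input).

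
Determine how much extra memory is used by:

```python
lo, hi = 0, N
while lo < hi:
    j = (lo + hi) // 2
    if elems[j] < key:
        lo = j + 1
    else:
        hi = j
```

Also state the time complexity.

Space complexity: O(1).
Only a constant amount of auxiliary storage is used; nothing grows with n.
Time complexity: O(log n).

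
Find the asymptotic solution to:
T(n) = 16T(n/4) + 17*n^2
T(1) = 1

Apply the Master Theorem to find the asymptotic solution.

a=16, b=4, f(n)=17*n^2. log_4(16) = 2. Case 2: T(n) = O(n^2 log n).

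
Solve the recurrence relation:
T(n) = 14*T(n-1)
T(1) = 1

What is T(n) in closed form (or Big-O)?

Each step multiplies by 14. T(n) = T(1)*14^(n-1) = 14^(n-1).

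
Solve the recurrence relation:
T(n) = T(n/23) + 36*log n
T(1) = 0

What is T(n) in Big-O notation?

Each of the log_23(n) levels adds O(log n). T(n) = O(log^2 n).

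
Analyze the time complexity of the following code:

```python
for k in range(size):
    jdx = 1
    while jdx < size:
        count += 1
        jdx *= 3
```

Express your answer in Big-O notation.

Time complexity: O(n log n).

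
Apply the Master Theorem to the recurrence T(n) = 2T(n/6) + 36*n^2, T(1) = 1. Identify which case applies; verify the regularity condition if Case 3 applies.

a=2, b=6, f(n)=36*n^2.
log_6(2) = 0.3869 < 2.
f(n) = Omega(n^(0.3869+epsilon)) for some epsilon > 0, so Case 3 is the candidate.
Regularity: a*f(n/b) = 2*36*(n/6)^2 = (2/36)*36*n^2 <= c*f(n) with c = 2/36 < 1. Satisfied.
Case 3: T(n) = Theta(n^2).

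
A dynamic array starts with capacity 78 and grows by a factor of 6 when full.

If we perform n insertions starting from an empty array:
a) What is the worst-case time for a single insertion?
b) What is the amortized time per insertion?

(a) Worst-case single insertion: O(n) -- when the array is full at capacity c, the resize copies all c elements, and c can be Theta(n).
(b) Resizes happen at sizes 78, 468, 2808, ... Total copy cost for n insertions: 78 + 468 + ... = O(n) (geometric series with ratio 1/6). Amortized cost per insertion: O(n)/n = O(1).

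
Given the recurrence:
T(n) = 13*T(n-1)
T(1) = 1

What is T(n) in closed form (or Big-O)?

Each step multiplies by 13. T(n) = T(1)*13^(n-1) = 13^(n-1).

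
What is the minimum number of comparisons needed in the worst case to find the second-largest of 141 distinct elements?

Lower bound: finding the max needs 141-1 comparisons. By the adversary weight-doubling argument, the max must personally win >= ceil(log_2(141)) = 8 comparisons; the 2nd-largest is among those 8 losers, needing 8-1 more comparisons. Total >= 141-1 + 8-1 = 147. A balanced knockout tournament achieves this.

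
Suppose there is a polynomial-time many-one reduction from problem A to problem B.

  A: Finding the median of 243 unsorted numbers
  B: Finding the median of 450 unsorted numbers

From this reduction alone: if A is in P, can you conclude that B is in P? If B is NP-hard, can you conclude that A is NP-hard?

A poly-time reduction A <=_p B transfers tractability DOWN (B easy => A easy) and hardness UP (A hard => B hard), not the reverse.
From A in P, the reduction alone does NOT give B in P: any problem in P trivially reduces to SAT, yet SAT is not known to be in P.
From B NP-hard, the reduction alone does NOT give A NP-hard: again, easy problems reduce to hard ones.
(Here in fact A is P and B is P.)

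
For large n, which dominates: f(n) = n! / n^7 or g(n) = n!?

g(n) = n! grows faster: the ratio n!/(n!/n^7) = n^7 -> infinity.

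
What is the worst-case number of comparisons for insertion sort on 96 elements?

Insertion sort on reverse-sorted input: 1 + 2 + ... + (96-1) = 4560 comparisons.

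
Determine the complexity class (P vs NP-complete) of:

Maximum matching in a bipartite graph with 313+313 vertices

This problem is in P: Hopcroft-Karp runs in O(E sqrt(V)).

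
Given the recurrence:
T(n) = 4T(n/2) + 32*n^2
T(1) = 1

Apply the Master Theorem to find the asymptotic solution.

a=4, b=2, f(n)=32*n^2. log_2(4) = 2. Case 2: T(n) = O(n^2 log n).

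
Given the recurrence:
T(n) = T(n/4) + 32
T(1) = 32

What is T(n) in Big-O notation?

Each step divides n by 4 and adds 32. After log_4(n) steps, T(n) = O(log n).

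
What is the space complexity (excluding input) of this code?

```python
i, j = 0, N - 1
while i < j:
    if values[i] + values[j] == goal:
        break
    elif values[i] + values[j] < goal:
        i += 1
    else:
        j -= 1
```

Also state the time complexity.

Space complexity: O(1).
Only a constant amount of auxiliary storage is used; nothing grows with n.
Time complexity: O(n).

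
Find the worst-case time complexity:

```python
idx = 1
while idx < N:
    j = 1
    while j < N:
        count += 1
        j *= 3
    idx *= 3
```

Time complexity: O(log^2 n).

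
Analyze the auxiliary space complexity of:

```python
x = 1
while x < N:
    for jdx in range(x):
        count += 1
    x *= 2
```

Space complexity: O(1).
Only a constant amount of auxiliary storage is used; nothing grows with n.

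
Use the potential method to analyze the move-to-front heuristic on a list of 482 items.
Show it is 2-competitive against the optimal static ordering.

Let Phi = number of inversions between the MTF list and the optimal static list (0 <= Phi <= C(482,2)). Accessing an element at MTF position k and optimal position j: the move-to-front destroys all k-1 inversions in front of it that are not in front in optimal (>= k-j of them) and creates at most j-1 new ones. Amortized cost <= k + (j-1) - (k-j) = 2j - 1 <= 2 * optimal cost.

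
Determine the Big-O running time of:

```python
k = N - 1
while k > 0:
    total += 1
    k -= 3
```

Time complexity: O(n).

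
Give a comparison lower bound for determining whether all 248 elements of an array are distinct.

In the algebraic decision-tree model, the YES region for element distinctness on 248 elements has 248! connected components (one per ordering). Ben-Or's theorem then gives a lower bound of Omega(log(n!)) = Omega(n log n).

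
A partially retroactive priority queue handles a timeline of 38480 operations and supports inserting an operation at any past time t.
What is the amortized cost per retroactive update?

Partially retroactive priority queues (Demaine-Iacono-Langerman) allow updates at past times with queries only at the present. With a balanced BST over the m = 38480 timeline events tracking bridges, each retroactive insert or delete is O(log m) amortized.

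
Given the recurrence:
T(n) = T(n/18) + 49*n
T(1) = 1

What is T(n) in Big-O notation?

Geometric series: 49*n*(1 + 1/18 + 1/18^2 + ...) = O(n). T(n) = O(n).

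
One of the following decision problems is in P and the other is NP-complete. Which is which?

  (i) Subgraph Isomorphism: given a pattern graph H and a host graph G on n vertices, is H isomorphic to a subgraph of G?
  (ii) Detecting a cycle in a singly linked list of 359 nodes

(i) is NP-complete: generalizes Clique and Hamiltonian Path (pattern size is part of the input).
(ii) is P: Floyd's tortoise-and-hare runs in O(n) time, O(1) space.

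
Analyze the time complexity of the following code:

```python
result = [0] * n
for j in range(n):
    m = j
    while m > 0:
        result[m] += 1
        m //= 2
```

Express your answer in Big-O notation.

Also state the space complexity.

Time complexity: O(n log n).
Space complexity: O(n).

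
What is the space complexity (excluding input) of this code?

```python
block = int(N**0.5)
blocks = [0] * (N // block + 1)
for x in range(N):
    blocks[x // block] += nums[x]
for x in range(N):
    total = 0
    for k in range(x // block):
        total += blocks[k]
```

Space complexity: O(sqrt(n)).
Storage scales with sqrt(n).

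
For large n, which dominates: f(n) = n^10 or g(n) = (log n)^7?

f(n) = n^10 grows faster: any positive polynomial dominates any polylog.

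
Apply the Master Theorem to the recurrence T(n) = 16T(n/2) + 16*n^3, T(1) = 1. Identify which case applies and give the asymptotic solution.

a=16, b=2, f(n)=16*n^3.
log_2(16) = 4 > 3.
Since f(n) = O(n^3) is polynomially smaller than n^4, Case 1 applies.
T(n) = Theta(n^4).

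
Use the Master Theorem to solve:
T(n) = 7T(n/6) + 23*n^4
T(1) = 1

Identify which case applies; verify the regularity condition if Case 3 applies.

a=7, b=6, f(n)=23*n^4.
log_6(7) = 1.086 < 4.
f(n) = Omega(n^(1.086+epsilon)) for some epsilon > 0, so Case 3 is the candidate.
Regularity: a*f(n/b) = 7*23*(n/6)^4 = (7/1296)*23*n^4 <= c*f(n) with c = 7/1296 < 1. Satisfied.
Case 3: T(n) = Theta(n^4).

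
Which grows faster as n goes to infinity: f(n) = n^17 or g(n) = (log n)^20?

f(n) = n^17 grows faster: any positive polynomial dominates any polylog.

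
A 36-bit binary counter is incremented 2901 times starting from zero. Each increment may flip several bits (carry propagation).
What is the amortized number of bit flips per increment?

Bit i flips on every 2^i-th increment, so over 2901 increments bit i flips floor(2901/2^i) times. Summing over i: total flips < 2 * 2901. Amortized: < 2 = O(1) per increment.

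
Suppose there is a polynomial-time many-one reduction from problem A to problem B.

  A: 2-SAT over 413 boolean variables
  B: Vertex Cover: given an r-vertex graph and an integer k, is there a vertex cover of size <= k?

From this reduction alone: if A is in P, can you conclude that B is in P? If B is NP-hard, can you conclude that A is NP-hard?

A poly-time reduction A <=_p B transfers tractability DOWN (B easy => A easy) and hardness UP (A hard => B hard), not the reverse.
From A in P, the reduction alone does NOT give B in P: any problem in P trivially reduces to SAT, yet SAT is not known to be in P.
From B NP-hard, the reduction alone does NOT give A NP-hard: again, easy problems reduce to hard ones.
(Here in fact A is P and B is NP-complete.)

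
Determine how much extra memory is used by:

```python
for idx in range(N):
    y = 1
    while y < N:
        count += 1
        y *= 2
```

Space complexity: O(1).
Only a constant amount of auxiliary storage is used; nothing grows with n.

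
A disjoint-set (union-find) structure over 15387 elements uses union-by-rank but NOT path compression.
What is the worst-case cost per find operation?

Union-by-rank alone keeps every tree's height <= log_2(15387) ~= 13.9. Each find traverses from a node to its root, costing O(height) = O(log n). Without path compression this bound is tight.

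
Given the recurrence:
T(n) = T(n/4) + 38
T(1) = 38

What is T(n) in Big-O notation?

Each step divides n by 4 and adds 38. After log_4(n) steps, T(n) = O(log n).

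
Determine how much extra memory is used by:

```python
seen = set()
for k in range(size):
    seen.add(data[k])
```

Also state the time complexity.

Space complexity: O(n).
Auxiliary storage grows linearly with the input size n in the worst case.
Time complexity: O(n).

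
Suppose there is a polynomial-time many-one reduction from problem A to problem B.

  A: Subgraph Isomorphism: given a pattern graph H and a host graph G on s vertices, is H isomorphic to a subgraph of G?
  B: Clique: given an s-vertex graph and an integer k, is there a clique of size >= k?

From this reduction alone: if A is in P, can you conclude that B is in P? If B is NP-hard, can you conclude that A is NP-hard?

A poly-time reduction A <=_p B transfers tractability DOWN (B easy => A easy) and hardness UP (A hard => B hard), not the reverse.
From A in P, the reduction alone does NOT give B in P: any problem in P trivially reduces to SAT, yet SAT is not known to be in P.
From B NP-hard, the reduction alone does NOT give A NP-hard: again, easy problems reduce to hard ones.
(Here in fact A is NP-complete and B is NP-complete.)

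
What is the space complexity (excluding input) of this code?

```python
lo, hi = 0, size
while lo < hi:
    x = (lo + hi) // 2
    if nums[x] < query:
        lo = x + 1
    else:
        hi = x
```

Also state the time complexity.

Space complexity: O(1).
Only a constant amount of auxiliary storage is used; nothing grows with n.
Time complexity: O(log n).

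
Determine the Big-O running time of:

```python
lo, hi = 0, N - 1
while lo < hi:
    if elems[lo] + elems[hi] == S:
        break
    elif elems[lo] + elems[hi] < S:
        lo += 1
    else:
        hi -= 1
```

Time complexity: O(n).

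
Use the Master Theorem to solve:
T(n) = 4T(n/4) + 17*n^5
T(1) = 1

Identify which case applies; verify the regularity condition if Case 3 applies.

a=4, b=4, f(n)=17*n^5.
log_4(4) = 1 < 5.
f(n) = Omega(n^(1+epsilon)) for some epsilon > 0, so Case 3 is the candidate.
Regularity: a*f(n/b) = 4*17*(n/4)^5 = (4/1024)*17*n^5 <= c*f(n) with c = 4/1024 < 1. Satisfied.
Case 3: T(n) = Theta(n^5).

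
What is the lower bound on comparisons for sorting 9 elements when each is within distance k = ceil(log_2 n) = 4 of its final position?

Partition the 9 positions into floor(n/k) blocks of k = 4 consecutive positions; any permutation within a block keeps every element within k of its final position, so there are at least (k!)^(n/k) distinguishable inputs. Lower bound: log_2((k!)^(n/k)) = (n/k) * log_2(k!) = Theta(n log k); with k = ceil(log_2 n), this is Omega(n log log n).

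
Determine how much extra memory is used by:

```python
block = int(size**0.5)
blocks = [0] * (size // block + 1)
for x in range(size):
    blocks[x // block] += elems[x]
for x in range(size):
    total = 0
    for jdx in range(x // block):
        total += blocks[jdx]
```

Space complexity: O(sqrt(n)).
Storage scales with sqrt(n).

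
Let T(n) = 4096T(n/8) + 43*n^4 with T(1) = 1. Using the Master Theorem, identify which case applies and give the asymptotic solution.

a=4096, b=8, f(n)=43*n^4.
log_8(4096) = 4, so n^(log_b(a)) = n^4.
f(n) = Theta(n^4), so Case 2 applies.
T(n) = Theta(n^4 log n).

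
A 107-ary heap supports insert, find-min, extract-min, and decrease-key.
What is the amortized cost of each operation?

The 107-ary heap has height O(log_107 n). Insert sifts up: O(log_107 n). Find-min reads the root: O(1). Extract-min sifts down comparing 107 children per level: O(107 * log_107 n). Decrease-key sifts up: O(log_107 n).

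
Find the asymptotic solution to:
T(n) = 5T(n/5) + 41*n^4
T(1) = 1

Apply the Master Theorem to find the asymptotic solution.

a=5, b=5, f(n)=41*n^4. log_5(5) = 1 < 4. Case 3: T(n) = O(n^4).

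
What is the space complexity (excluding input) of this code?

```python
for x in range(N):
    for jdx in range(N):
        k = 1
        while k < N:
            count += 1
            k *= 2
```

Space complexity: O(1).
Only a constant amount of auxiliary storage is used; nothing grows with n.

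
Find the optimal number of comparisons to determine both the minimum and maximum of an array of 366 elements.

Naive approach: 730 comparisons (365 for max + 365 for min).
Optimal: Compare elements in pairs first (floor(n/2) = 183 comparisons), then find max among winners and min among losers (182 comparisons each).
Total: ceil(3n/2) - 2 = 547 comparisons. An adversary argument shows this is also a lower bound.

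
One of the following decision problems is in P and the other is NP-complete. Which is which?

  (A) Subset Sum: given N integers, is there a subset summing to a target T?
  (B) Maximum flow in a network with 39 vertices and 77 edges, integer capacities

(A) is NP-complete: one of Karp's 21 NP-complete problems.
(B) is P: Edmonds-Karp / push-relabel run in polynomial time.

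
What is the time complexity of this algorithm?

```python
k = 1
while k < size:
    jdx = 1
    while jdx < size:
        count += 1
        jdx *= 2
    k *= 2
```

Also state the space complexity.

Time complexity: O(log^2 n).
Space complexity: O(1).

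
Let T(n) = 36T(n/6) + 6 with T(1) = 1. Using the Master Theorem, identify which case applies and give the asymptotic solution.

a=36, b=6, f(n)=6.
log_6(36) = 2 > 0.
Since f(n) = O(n^0) is polynomially smaller than n^2, Case 1 applies.
T(n) = Theta(n^2).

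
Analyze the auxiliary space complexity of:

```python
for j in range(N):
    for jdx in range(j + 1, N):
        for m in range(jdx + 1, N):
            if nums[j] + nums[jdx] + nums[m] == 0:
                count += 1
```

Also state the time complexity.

Space complexity: O(1).
Only a constant amount of auxiliary storage is used; nothing grows with n.
Time complexity: O(n^3).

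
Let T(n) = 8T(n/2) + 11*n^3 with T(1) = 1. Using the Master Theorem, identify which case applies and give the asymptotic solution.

a=8, b=2, f(n)=11*n^3.
log_2(8) = 3, so n^(log_b(a)) = n^3.
f(n) = Theta(n^3), so Case 2 applies.
T(n) = Theta(n^3 log n).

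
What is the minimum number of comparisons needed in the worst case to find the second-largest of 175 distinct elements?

Lower bound: finding the max needs 175-1 comparisons. By the adversary weight-doubling argument, the max must personally win >= ceil(log_2(175)) = 8 comparisons; the 2nd-largest is among those 8 losers, needing 8-1 more comparisons. Total >= 175-1 + 8-1 = 181. A balanced knockout tournament achieves this.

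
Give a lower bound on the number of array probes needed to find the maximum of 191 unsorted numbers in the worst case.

Adversary: any unprobed cell could hold a value larger than everything seen so far. If fewer than 191 cells are probed, the adversary places the max in an unprobed cell. So all 191 cells must be examined; together with 191-1 comparisons this is tight.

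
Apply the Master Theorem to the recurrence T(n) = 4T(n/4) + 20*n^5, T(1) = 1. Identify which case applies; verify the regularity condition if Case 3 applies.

a=4, b=4, f(n)=20*n^5.
log_4(4) = 1 < 5.
f(n) = Omega(n^(1+epsilon)) for some epsilon > 0, so Case 3 is the candidate.
Regularity: a*f(n/b) = 4*20*(n/4)^5 = (4/1024)*20*n^5 <= c*f(n) with c = 4/1024 < 1. Satisfied.
Case 3: T(n) = Theta(n^5).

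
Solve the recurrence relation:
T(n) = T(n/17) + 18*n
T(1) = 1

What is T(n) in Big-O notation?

Geometric series: 18*n*(1 + 1/17 + 1/17^2 + ...) = O(n). T(n) = O(n).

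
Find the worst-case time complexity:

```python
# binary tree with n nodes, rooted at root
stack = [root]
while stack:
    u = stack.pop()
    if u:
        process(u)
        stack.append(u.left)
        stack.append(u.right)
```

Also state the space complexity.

Time complexity: O(n).
Space complexity: O(n).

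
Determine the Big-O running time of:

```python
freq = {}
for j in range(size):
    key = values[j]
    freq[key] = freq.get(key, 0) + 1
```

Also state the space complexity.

Time complexity: O(n).
Space complexity: O(n).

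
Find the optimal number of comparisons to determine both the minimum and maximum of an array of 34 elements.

Naive approach: 66 comparisons (33 for max + 33 for min).
Optimal: Compare elements in pairs first (floor(n/2) = 17 comparisons), then find max among winners and min among losers (16 comparisons each).
Total: ceil(3n/2) - 2 = 49 comparisons. An adversary argument shows this is also a lower bound.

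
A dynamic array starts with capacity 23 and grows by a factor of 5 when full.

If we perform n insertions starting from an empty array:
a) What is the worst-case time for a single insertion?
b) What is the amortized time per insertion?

(a) Worst-case single insertion: O(n) -- when the array is full at capacity c, the resize copies all c elements, and c can be Theta(n).
(b) Resizes happen at sizes 23, 115, 575, ... Total copy cost for n insertions: 23 + 115 + ... = O(n) (geometric series with ratio 1/5). Amortized cost per insertion: O(n)/n = O(1).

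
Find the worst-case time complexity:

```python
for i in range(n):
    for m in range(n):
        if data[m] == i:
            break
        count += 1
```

Time complexity: O(n^2).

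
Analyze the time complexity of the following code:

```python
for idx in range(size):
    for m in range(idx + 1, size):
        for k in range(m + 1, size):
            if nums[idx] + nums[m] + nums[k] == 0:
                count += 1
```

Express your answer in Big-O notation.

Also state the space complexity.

Time complexity: O(n^3).
Space complexity: O(1).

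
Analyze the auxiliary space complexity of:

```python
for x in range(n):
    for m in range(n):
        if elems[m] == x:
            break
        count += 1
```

Space complexity: O(1).
Only a constant amount of auxiliary storage is used; nothing grows with n.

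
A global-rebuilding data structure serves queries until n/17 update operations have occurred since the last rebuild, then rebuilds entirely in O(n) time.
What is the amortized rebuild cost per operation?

The O(n) rebuild is triggered by n/17 operations, so each contributes O(n)/(n/17) = O(17) = O(1) to the rebuild cost.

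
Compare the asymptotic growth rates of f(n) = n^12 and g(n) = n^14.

g(n) = n^14 grows faster: n^14/n^12 = n^2 -> infinity.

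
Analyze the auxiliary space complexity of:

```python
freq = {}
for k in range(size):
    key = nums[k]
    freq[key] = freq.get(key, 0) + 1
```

Space complexity: O(n).
Auxiliary storage grows linearly with the input size n in the worst case.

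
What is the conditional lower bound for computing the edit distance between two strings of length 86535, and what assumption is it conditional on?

Under SETH (the Strong Exponential Time Hypothesis), edit distance on length-86535 strings cannot be computed in O(n^(2-epsilon)) time for any epsilon > 0 (Backurs-Indyk). The reduction is from CNF-SAT via the orthogonal vectors problem.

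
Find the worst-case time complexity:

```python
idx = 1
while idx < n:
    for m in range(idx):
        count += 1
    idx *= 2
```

Time complexity: O(n).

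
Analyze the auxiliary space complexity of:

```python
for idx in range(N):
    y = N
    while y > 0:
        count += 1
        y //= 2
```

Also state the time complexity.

Space complexity: O(1).
Only a constant amount of auxiliary storage is used; nothing grows with n.
Time complexity: O(n log n).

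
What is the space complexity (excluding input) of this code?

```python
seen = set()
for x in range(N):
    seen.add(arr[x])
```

Space complexity: O(n).
Auxiliary storage grows linearly with the input size n in the worst case.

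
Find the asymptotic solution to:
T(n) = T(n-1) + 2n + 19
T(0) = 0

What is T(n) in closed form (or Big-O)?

Dominant term in sum is 2*sum(i, i=1..n) = 2*n*(n+1)/2 = O(n^2).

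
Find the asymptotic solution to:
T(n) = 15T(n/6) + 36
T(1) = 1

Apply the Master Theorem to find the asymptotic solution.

a=15, b=6, f(n)=36. log_6(15) = 1.511. Case 1 of Master Theorem: T(n) = O(n^1.511).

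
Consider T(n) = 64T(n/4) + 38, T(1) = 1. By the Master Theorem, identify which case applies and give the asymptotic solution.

a=64, b=4, f(n)=38.
log_4(64) = 3 > 0.
Since f(n) = O(n^0) is polynomially smaller than n^3, Case 1 applies.
T(n) = Theta(n^3).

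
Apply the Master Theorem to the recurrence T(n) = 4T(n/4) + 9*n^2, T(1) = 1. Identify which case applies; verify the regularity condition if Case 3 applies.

a=4, b=4, f(n)=9*n^2.
log_4(4) = 1 < 2.
f(n) = Omega(n^(1+epsilon)) for some epsilon > 0, so Case 3 is the candidate.
Regularity: a*f(n/b) = 4*9*(n/4)^2 = (4/16)*9*n^2 <= c*f(n) with c = 4/16 < 1. Satisfied.
Case 3: T(n) = Theta(n^2).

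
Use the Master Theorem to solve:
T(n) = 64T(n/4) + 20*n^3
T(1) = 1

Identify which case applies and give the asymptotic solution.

a=64, b=4, f(n)=20*n^3.
log_4(64) = 3, so n^(log_b(a)) = n^3.
f(n) = Theta(n^3), so Case 2 applies.
T(n) = Theta(n^3 log n).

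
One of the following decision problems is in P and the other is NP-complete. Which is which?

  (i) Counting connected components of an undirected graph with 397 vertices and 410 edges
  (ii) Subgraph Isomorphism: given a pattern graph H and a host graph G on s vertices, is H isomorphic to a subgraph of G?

(i) is P: BFS/DFS visits each vertex and edge once: O(V+E).
(ii) is NP-complete: generalizes Clique and Hamiltonian Path (pattern size is part of the input).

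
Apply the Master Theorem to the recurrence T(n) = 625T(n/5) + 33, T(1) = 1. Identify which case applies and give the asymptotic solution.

a=625, b=5, f(n)=33.
log_5(625) = 4 > 0.
Since f(n) = O(n^0) is polynomially smaller than n^4, Case 1 applies.
T(n) = Theta(n^4).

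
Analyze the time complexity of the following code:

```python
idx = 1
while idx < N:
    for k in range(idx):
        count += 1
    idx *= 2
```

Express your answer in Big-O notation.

Time complexity: O(n).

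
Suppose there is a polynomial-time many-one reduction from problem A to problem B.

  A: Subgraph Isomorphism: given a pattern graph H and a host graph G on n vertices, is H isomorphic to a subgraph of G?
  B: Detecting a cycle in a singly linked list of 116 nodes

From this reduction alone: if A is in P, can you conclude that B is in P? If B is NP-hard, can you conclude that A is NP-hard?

A poly-time reduction A <=_p B transfers tractability DOWN (B easy => A easy) and hardness UP (A hard => B hard), not the reverse.
From A in P, the reduction alone does NOT give B in P: any problem in P trivially reduces to SAT, yet SAT is not known to be in P.
From B NP-hard, the reduction alone does NOT give A NP-hard: again, easy problems reduce to hard ones.
(Here in fact A is NP-complete and B is in P, so no such reduction is known -- its existence would imply P = NP; the analysis concerns only what the assumed reduction would or would not let you conclude.)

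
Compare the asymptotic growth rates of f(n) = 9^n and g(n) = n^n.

g(n) = n^n grows faster: n^n / 9^n = (n/9)^n -> infinity once n > 9.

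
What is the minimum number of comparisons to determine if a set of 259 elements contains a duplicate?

Determining if 259 elements are all distinct requires Omega(n log n) comparisons in the comparison model. This follows from the element distinctness lower bound.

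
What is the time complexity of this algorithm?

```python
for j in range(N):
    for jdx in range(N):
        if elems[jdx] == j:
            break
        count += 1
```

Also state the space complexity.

Time complexity: O(n^2).
Space complexity: O(1).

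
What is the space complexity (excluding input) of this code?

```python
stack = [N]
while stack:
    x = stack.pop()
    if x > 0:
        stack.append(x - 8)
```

Space complexity: O(1).
Only a constant amount of auxiliary storage is used; nothing grows with n.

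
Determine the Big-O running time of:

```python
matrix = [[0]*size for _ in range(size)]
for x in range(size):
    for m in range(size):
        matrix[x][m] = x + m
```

Time complexity: O(n^2).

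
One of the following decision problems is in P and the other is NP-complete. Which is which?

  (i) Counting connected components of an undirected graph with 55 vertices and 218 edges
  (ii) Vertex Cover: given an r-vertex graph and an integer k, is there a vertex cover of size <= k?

(i) is P: BFS/DFS visits each vertex and edge once: O(V+E).
(ii) is NP-complete: one of Karp's 21 NP-complete problems (with k part of the input; for any fixed constant k it is in P).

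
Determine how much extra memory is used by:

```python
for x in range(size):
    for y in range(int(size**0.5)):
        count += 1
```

Space complexity: O(1).
Only a constant amount of auxiliary storage is used; nothing grows with n.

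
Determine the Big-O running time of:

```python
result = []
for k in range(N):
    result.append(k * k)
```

Time complexity: O(n).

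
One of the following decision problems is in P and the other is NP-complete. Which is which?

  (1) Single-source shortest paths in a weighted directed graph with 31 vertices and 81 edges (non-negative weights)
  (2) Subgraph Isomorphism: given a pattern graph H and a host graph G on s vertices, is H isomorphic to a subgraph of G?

(1) is P: Dijkstra's algorithm runs in O((V+E) log V).
(2) is NP-complete: generalizes Clique and Hamiltonian Path (pattern size is part of the input).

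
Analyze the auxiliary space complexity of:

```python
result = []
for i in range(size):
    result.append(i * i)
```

Space complexity: O(n).
Auxiliary storage grows linearly with the input size n in the worst case.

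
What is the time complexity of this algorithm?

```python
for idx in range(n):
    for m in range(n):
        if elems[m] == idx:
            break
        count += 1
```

Time complexity: O(n^2).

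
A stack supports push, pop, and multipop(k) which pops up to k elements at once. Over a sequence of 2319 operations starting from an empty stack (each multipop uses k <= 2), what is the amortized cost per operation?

Each element is pushed exactly once and popped at most once (whether by pop or as part of a multipop). So the total number of individual pops over the whole sequence is at most the number of pushes, which is at most 2319. Total work <= 2 * 2319, hence O(1) amortized per operation.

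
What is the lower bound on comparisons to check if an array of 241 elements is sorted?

To verify 241 elements are sorted, we must compare each consecutive pair. Skipping any pair allows an adversary to swap them. Therefore 240 comparisons are necessary and sufficient.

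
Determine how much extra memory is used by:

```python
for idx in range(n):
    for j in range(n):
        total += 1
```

Space complexity: O(1).
Only a constant amount of auxiliary storage is used; nothing grows with n.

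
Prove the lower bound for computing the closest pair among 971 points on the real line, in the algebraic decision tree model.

Reduction from element distinctness: given 971 reals, the closest-pair distance is 0 iff two are equal. Element distinctness has an Omega(n log n) lower bound in the algebraic decision tree model (Ben-Or). Therefore closest pair on a line also requires Omega(n log n). Sorting then a linear scan achieves this.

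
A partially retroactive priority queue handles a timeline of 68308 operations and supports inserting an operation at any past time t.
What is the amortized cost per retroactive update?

Partially retroactive priority queues (Demaine-Iacono-Langerman) allow updates at past times with queries only at the present. With a balanced BST over the m = 68308 timeline events tracking bridges, each retroactive insert or delete is O(log m) amortized.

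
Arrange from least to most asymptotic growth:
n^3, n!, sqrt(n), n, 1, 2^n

Ordered by growth rate: 1 < sqrt(n) < n < n^3 < 2^n < n!.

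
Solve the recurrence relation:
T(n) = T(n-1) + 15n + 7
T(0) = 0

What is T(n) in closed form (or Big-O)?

Dominant term in sum is 15*sum(i, i=1..n) = 15*n*(n+1)/2 = O(n^2).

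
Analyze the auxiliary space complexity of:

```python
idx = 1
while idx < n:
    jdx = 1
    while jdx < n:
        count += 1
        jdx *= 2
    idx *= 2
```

Space complexity: O(1).
Only a constant amount of auxiliary storage is used; nothing grows with n.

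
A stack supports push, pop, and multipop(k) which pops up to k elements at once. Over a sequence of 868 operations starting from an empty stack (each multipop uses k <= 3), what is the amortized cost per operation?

Each element is pushed exactly once and popped at most once (whether by pop or as part of a multipop). So the total number of individual pops over the whole sequence is at most the number of pushes, which is at most 868. Total work <= 2 * 868, hence O(1) amortized per operation.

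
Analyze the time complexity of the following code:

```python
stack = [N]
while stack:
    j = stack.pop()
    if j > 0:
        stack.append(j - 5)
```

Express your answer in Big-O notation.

Time complexity: O(n).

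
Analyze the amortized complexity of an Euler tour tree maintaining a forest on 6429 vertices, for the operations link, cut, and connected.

An Euler tour tree stores each tree's Euler tour as a balanced BST keyed by tour position. On 6429 vertices: link concatenates two tours via O(1) splits/joins of size <= 2*6429 (O(log n)); cut splits the tour at the two occurrences of the edge (O(log n)); connected compares BST roots (O(log n) to find the root). All O(log n) amortized.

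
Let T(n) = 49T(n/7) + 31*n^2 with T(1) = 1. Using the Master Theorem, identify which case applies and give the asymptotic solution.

a=49, b=7, f(n)=31*n^2.
log_7(49) = 2, so n^(log_b(a)) = n^2.
f(n) = Theta(n^2), so Case 2 applies.
T(n) = Theta(n^2 log n).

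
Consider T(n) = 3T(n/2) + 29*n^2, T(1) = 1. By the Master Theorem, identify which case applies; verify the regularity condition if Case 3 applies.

a=3, b=2, f(n)=29*n^2.
log_2(3) = 1.585 < 2.
f(n) = Omega(n^(1.585+epsilon)) for some epsilon > 0, so Case 3 is the candidate.
Regularity: a*f(n/b) = 3*29*(n/2)^2 = (3/4)*29*n^2 <= c*f(n) with c = 3/4 < 1. Satisfied.
Case 3: T(n) = Theta(n^2).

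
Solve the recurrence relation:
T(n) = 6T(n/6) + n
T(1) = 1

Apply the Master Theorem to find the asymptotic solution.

a=6, b=6, f(n)=n. log_6(6) = 1. Case 2: T(n) = O(n log n).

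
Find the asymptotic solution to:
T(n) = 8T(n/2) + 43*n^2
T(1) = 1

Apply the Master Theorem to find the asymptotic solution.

a=8, b=2, f(n)=43*n^2. log_2(8) = 3. Case 1 of Master Theorem: T(n) = O(n^3).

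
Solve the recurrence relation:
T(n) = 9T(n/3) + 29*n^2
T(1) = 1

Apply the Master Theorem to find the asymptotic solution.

a=9, b=3, f(n)=29*n^2. log_3(9) = 2. Case 2: T(n) = O(n^2 log n).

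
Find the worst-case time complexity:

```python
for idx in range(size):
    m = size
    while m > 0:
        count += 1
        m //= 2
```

Time complexity: O(n log n).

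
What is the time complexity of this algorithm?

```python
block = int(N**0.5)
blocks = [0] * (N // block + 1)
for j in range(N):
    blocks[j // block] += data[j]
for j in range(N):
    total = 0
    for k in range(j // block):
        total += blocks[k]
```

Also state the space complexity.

Time complexity: O(n * sqrt(n)).
Space complexity: O(sqrt(n)).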